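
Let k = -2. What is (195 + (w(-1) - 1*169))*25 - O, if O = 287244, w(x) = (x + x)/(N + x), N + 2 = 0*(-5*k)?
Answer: -859732/3 ≈ -2.8658e+5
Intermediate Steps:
N = -2 (N = -2 + 0*(-5*(-2)) = -2 + 0*10 = -2 + 0 = -2)
w(x) = 2*x/(-2 + x) (w(x) = (x + x)/(-2 + x) = (2*x)/(-2 + x) = 2*x/(-2 + x))
(195 + (w(-1) - 1*169))*25 - O = (195 + (2*(-1)/(-2 - 1) - 1*169))*25 - 1*287244 = (195 + (2*(-1)/(-3) - 169))*25 - 287244 = (195 + (2*(-1)*(-1/3) - 169))*25 - 287244 = (195 + (2/3 - 169))*25 - 287244 = (195 - 505/3)*25 - 287244 = (80/3)*25 - 287244 = 2000/3 - 287244 = -859732/3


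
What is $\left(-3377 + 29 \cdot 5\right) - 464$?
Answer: $-3696$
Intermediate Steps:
$\left(-3377 + 29 \cdot 5\right) - 464 = \left(-3377 + 145\right) - 464 = -3232 - 464 = -3696$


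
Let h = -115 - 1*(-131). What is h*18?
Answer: 288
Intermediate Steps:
h = 16 (h = -115 + 131 = 16)
h*18 = 16*18 = 288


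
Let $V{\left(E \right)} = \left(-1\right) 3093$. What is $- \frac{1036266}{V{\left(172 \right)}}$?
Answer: $\frac{345422}{1031} \approx 335.04$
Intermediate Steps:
$V{\left(E \right)} = -3093$
$- \frac{1036266}{V{\left(172 \right)}} = - \frac{1036266}{-3093} = \left(-1036266\right) \left(- \frac{1}{3093}\right) = \frac{345422}{1031}$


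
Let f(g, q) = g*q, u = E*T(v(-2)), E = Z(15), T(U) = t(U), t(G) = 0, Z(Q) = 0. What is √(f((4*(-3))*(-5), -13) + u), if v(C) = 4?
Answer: 2*I*√195 ≈ 27.928*I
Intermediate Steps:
T(U) = 0
E = 0
u = 0 (u = 0*0 = 0)
√(f((4*(-3))*(-5), -13) + u) = √(((4*(-3))*(-5))*(-13) + 0) = √(-12*(-5)*(-13) + 0) = √(60*(-13) + 0) = √(-780 + 0) = √(-780) = 2*I*√195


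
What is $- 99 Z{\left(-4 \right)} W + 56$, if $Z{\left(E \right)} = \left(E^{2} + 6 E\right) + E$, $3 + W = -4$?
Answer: $-8260$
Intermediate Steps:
$W = -7$ ($W = -3 - 4 = -7$)
$Z{\left(E \right)} = E^{2} + 7 E$
$- 99 Z{\left(-4 \right)} W + 56 = - 99 - 4 \left(7 - 4\right) \left(-7\right) + 56 = - 99 \left(-4\right) 3 \left(-7\right) + 56 = - 99 \left(\left(-12\right) \left(-7\right)\right) + 56 = \left(-99\right) 84 + 56 = -8316 + 56 = -8260$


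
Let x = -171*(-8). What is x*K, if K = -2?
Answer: -2736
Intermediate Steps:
x = 1368
x*K = 1368*(-2) = -2736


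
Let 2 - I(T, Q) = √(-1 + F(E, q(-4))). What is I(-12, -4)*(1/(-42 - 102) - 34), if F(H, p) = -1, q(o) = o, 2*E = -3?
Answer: -4897/72 + 4897*I*√2/144 ≈ -68.014 + 48.093*I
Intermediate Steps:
E = -3/2 (E = (½)*(-3) = -3/2 ≈ -1.5000)
I(T, Q) = 2 - I*√2 (I(T, Q) = 2 - √(-1 - 1) = 2 - √(-2) = 2 - I*√2)
I(-12, -4)*(1/(-42 - 102) - 34) = (2 - I*√2)*(1/(-42 - 102) - 34) = (2 - I*√2)*(1/(-144) - 34) = (2 - I*√2)*(-1/144 - 34) = (2 - I*√2)*(-4897/144) = -4897/72 + 4897*I*√2/144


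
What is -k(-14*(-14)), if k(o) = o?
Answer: -196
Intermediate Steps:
-k(-14*(-14)) = -(-14)*(-14) = -1*196 = -196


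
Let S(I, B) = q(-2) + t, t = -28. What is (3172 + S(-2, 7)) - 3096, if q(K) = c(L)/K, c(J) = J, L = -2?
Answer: 49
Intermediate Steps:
q(K) = -2/K
S(I, B) = -27 (S(I, B) = -2/(-2) - 28 = -2*(-1/2) - 28 = 1 - 28 = -27)
(3172 + S(-2, 7)) - 3096 = (3172 - 27) - 3096 = 3145 - 3096 = 49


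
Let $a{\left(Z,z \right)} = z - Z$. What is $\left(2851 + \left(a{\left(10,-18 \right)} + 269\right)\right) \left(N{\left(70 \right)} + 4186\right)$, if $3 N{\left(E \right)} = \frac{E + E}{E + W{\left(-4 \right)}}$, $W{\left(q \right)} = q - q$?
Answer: $\frac{38835520}{3} \approx 1.2945 \cdot 10^{7}$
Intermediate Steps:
$W{\left(q \right)} = 0$
$N{\left(E \right)} = \frac{2}{3}$ ($N{\left(E \right)} = \frac{\left(E + E\right) \frac{1}{E + 0}}{3} = \frac{2 E \frac{1}{E}}{3} = \frac{1}{3} \cdot 2 = \frac{2}{3}$)
$\left(2851 + \left(a{\left(10,-18 \right)} + 269\right)\right) \left(N{\left(70 \right)} + 4186\right) = \left(2851 + \left(\left(-18 - 10\right) + 269\right)\right) \left(\frac{2}{3} + 4186\right) = \left(2851 + \left(\left(-18 - 10\right) + 269\right)\right) \frac{12560}{3} = \left(2851 + \left(-28 + 269\right)\right) \frac{12560}{3} = \left(2851 + 241\right) \frac{12560}{3} = 3092 \cdot \frac{12560}{3} = \frac{38835520}{3}$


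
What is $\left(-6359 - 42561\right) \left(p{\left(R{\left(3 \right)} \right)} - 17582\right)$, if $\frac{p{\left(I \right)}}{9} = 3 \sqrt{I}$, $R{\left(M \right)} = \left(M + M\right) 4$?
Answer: $860111440 - 2641680 \sqrt{6} \approx 8.5364 \cdot 10^{8}$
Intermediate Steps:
$R{\left(M \right)} = 8 M$ ($R{\left(M \right)} = 2 M 4 = 8 M$)
$p{\left(I \right)} = 27 \sqrt{I}$ ($p{\left(I \right)} = 9 \cdot 3 \sqrt{I} = 27 \sqrt{I}$)
$\left(-6359 - 42561\right) \left(p{\left(R{\left(3 \right)} \right)} - 17582\right) = \left(-6359 - 42561\right) \left(27 \sqrt{8 \cdot 3} - 17582\right) = - 48920 \left(27 \sqrt{24} - 17582\right) = - 48920 \left(27 \cdot 2 \sqrt{6} - 17582\right) = - 48920 \left(54 \sqrt{6} - 17582\right) = - 48920 \left(-17582 + 54 \sqrt{6}\right) = 860111440 - 2641680 \sqrt{6}$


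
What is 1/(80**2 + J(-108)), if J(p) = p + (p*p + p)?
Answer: 1/17848 ≈ 5.6029e-5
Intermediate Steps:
J(p) = p**2 + 2*p (J(p) = p + (p**2 + p) = p + (p + p**2) = p**2 + 2*p)
1/(80**2 + J(-108)) = 1/(80**2 - 108*(2 - 108)) = 1/(6400 - 108*(-106)) = 1/(6400 + 11448) = 1/17848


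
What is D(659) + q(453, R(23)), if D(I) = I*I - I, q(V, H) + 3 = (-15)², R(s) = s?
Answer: 433844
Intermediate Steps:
q(V, H) = 222 (q(V, H) = -3 + (-15)² = -3 + 225 = 222)
D(I) = I² - I
D(659) + q(453, R(23)) = 659*(-1 + 659) + 222 = 659*658 + 222 = 433622 + 222 = 433844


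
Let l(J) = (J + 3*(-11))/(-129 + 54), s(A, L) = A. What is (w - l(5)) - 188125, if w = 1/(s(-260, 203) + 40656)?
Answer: -569963443513/3029700 ≈ -1.8813e+5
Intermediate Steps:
l(J) = 11/25 - J/75 (l(J) = (J - 33)/(-75) = (-33 + J)*(-1/75) = 11/25 - J/75)
w = 1/40396 (w = 1/(-260 + 40656) = 1/40396 ≈ 2.4755e-5)
(w - l(5)) - 188125 = (1/40396 - (11/25 - 1/75*5)) - 188125 = (1/40396 - (11/25 - 1/15)) - 188125 = (1/40396 - 1*28/75) - 188125 = (1/40396 - 28/75) - 188125 = -1131013/3029700 - 188125 = -569963443513/3029700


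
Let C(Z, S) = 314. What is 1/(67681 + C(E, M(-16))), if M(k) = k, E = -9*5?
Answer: 1/67995 ≈ 1.4707e-5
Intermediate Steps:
E = -45
1/(67681 + C(E, M(-16))) = 1/(67681 + 314) = 1/67995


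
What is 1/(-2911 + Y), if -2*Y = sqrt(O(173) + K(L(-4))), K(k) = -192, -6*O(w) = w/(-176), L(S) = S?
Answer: -12296064/35794044883 + 8*I*sqrt(13370214)/35794044883 ≈ -0.00034352 + 8.1724e-7*I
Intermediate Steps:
O(w) = w/1056 (O(w) = -w/(6*(-176)) = -w*(-1)/(6*176) = -(-1)*w/1056 = w/1056)
Y = -I*sqrt(13370214)/528 (Y = -sqrt((1/1056)*173 - 192)/2 = -sqrt(173/1056 - 192)/2 = -I*sqrt(13370214)/528 ≈ -6.9252*I)
1/(-2911 + Y) = 1/(-2911 - I*sqrt(13370214)/528)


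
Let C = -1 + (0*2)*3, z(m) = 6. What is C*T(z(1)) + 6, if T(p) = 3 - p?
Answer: 9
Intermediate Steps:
C = -1 (C = -1 + 0*3 = -1 + 0 = -1)
C*T(z(1)) + 6 = -(3 - 1*6) + 6 = -(3 - 6) + 6 = -1*(-3) + 6 = 3 + 6 = 9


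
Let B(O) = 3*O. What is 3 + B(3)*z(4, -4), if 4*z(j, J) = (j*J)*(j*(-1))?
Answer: 147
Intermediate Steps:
z(j, J) = -J*j²/4 (z(j, J) = ((j*J)*(j*(-1)))/4 = ((J*j)*(-j))/4 = (-J*j²)/4 = -J*j²/4)
3 + B(3)*z(4, -4) = 3 + (3*3)*(-¼*(-4)*4²) = 3 + 9*(-¼*(-4)*16) = 3 + 9*16 = 3 + 144 = 147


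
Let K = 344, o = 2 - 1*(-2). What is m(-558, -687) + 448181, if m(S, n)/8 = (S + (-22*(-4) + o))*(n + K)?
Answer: 1726885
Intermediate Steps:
o = 4 (o = 2 + 2 = 4)
m(S, n) = 8*(92 + S)*(344 + n) (m(S, n) = 8*((S + (-22*(-4) + 4))*(n + 344)) = 8*((S + (-11*(-8) + 4))*(344 + n)) = 8*((S + (88 + 4))*(344 + n)) = 8*((S + 92)*(344 + n)) = 8*((92 + S)*(344 + n)) = 8*(92 + S)*(344 + n))
m(-558, -687) + 448181 = (253184 + 736*(-687) + 2752*(-558) + 8*(-558)*(-687)) + 448181 = (253184 - 505632 - 1535616 + 3066768) + 448181 = 1278704 + 448181 = 1726885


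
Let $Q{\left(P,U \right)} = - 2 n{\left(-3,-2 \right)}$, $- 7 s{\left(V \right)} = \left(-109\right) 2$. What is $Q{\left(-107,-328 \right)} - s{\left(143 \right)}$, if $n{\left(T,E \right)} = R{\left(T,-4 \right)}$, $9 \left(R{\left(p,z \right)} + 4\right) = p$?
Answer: $- \frac{472}{21} \approx -22.476$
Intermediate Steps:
$R{\left(p,z \right)} = -4 + \frac{p}{9}$
$n{\left(T,E \right)} = -4 + \frac{T}{9}$
$s{\left(V \right)} = \frac{218}{7}$ ($s{\left(V \right)} = - \frac{\left(-109\right) 2}{7} = \left(- \frac{1}{7}\right) \left(-218\right) = \frac{218}{7}$)
$Q{\left(P,U \right)} = \frac{26}{3}$ ($Q{\left(P,U \right)} = - 2 \left(-4 + \frac{1}{9} \left(-3\right)\right) = - 2 \left(-4 - \frac{1}{3}\right) = \left(-2\right) \left(- \frac{13}{3}\right) = \frac{26}{3}$)
$Q{\left(-107,-328 \right)} - s{\left(143 \right)} = \frac{26}{3} - \frac{218}{7} = - \frac{472}{21}$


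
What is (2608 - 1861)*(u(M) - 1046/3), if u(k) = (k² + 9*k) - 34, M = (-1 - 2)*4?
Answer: -258960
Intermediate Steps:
M = -12 (M = -3*4 = -12)
u(k) = -34 + k² + 9*k
(2608 - 1861)*(u(M) - 1046/3) = (2608 - 1861)*((-34 + (-12)² + 9*(-12)) - 1046/3) = 747*((-34 + 144 - 108) - 1046*⅓) = 747*(2 - 1046/3) = 747*(-1040/3) = -258960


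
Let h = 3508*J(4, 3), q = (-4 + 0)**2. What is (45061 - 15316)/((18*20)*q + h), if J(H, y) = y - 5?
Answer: -29745/1256 ≈ -23.682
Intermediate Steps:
J(H, y) = -5 + y
q = 16 (q = (-4)**2 = 16)
h = -7016 (h = 3508*(-5 + 3) = 3508*(-2) = -7016)
(45061 - 15316)/((18*20)*q + h) = (45061 - 15316)/((18*20)*16 - 7016) = 29745/(360*16 - 7016) = 29745/(5760 - 7016) = 29745/(-1256) = 29745*(-1/1256) = -29745/1256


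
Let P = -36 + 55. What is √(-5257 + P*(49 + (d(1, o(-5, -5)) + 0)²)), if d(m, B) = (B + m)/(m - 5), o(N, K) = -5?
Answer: I*√4307 ≈ 65.628*I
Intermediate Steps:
d(m, B) = (B + m)/(-5 + m)
P = 19
√(-5257 + P*(49 + (d(1, o(-5, -5)) + 0)²)) = √(-5257 + 19*(49 + ((-5 + 1)/(-5 + 1) + 0)²)) = √(-5257 + 19*(49 + (-4/(-4) + 0)²)) = √(-5257 + 19*(49 + (-¼*(-4) + 0)²)) = √(-5257 + 19*(49 + (1 + 0)²)) = √(-5257 + 19*(49 + 1²)) = √(-5257 + 19*(49 + 1)) = √(-5257 + 19*50) = √(-5257 + 950) = √(-4307) = I*√4307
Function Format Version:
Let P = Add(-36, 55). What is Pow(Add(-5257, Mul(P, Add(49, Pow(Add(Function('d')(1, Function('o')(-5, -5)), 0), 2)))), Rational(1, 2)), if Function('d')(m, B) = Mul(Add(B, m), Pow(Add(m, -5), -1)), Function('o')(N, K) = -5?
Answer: Mul(I, Pow(4307, Rational(1, 2))) ≈ Mul(65.628, I)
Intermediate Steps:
Function('d')(m, B) = Mul(Pow(Add(-5, m), -1), Add(B, m)) (Function('d')(m, B) = Mul(Add(B, m), Pow(Add(-5, m), -1)) = Mul(Pow(Add(-5, m), -1), Add(B, m)))
P = 19
Pow(Add(-5257, Mul(P, Add(49, Pow(Add(Function('d')(1, Function('o')(-5, -5)), 0), 2)))), Rational(1, 2)) = Pow(Add(-5257, Mul(19, Add(49, Pow(Add(Mul(Pow(Add(-5, 1), -1), Add(-5, 1)), 0), 2)))), Rational(1, 2)) = Pow(Add(-5257, Mul(19, Add(49, Pow(Add(Mul(Pow(-4, -1), -4), 0), 2)))), Rational(1, 2)) = Pow(Add(-5257, Mul(19, Add(49, Pow(Add(Mul(Rational(-1, 4), -4), 0), 2)))), Rational(1, 2)) = Pow(Add(-5257, Mul(19, Add(49, Pow(Add(1, 0), 2)))), Rational(1, 2)) = Pow(Add(-5257, Mul(19, Add(49, Pow(1, 2)))), Rational(1, 2)) = Pow(Add(-5257, Mul(19, Add(49, 1))), Rational(1, 2)) = Pow(Add(-5257, Mul(19, 50)), Rational(1, 2)) = Pow(Add(-5257, 950), Rational(1, 2)) = Pow(-4307, Rational(1, 2)) = Mul(I, Pow(4307, Rational(1, 2)))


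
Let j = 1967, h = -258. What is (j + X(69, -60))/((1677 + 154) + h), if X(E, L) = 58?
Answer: 2025/1573 ≈ 1.2873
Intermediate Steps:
(j + X(69, -60))/((1677 + 154) + h) = (1967 + 58)/((1677 + 154) - 258) = 2025/(1831 - 258) = 2025/1573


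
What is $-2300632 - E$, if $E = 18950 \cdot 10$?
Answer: $-2490132$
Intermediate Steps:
$E = 189500$
$-2300632 - E = -2300632 - 189500 = -2490132$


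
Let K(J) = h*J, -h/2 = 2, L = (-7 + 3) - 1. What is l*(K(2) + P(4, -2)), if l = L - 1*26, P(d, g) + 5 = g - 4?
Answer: 589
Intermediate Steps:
L = -5 (L = -4 - 1 = -5)
P(d, g) = -9 + g (P(d, g) = -5 + (g - 4) = -5 + (-4 + g) = -9 + g)
h = -4 (h = -2*2 = -4)
K(J) = -4*J
l = -31 (l = -5 - 1*26 = -5 - 26 = -31)
l*(K(2) + P(4, -2)) = -31*(-4*2 + (-9 - 2)) = -31*(-8 - 11) = -31*(-19) = 589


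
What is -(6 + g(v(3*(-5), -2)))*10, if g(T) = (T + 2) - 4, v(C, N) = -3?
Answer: -10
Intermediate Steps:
g(T) = -2 + T (g(T) = (2 + T) - 4 = -2 + T)
-(6 + g(v(3*(-5), -2)))*10 = -(6 + (-2 - 3))*10 = -(6 - 5)*10 = -10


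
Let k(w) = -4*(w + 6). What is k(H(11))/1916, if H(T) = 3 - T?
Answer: 2/479 ≈ 0.0041754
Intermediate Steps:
k(w) = -24 - 4*w (k(w) = -4*(6 + w) = -24 - 4*w)
k(H(11))/1916 = (-24 - 4*(3 - 1*11))/1916 = (-24 - 4*(3 - 11))*(1/1916) = (-24 - 4*(-8))*(1/1916) = (-24 + 32)*(1/1916) = 8*(1/1916) = 2/479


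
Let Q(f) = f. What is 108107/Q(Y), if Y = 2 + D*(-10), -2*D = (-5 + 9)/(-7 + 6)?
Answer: -108107/18 ≈ -6005.9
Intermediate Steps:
D = 2 (D = -(-5 + 9)/(2*(-7 + 6)) = -2/(-1) = -2*(-1) = -1/2*(-4) = 2)
Y = -18 (Y = 2 + 2*(-10) = 2 - 20 = -18)
108107/Q(Y) = 108107/(-18) = 108107*(-1/18) = -108107/18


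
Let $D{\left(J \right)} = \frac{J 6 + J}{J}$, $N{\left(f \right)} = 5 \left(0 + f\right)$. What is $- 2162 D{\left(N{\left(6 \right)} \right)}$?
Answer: $-15134$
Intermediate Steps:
$N{\left(f \right)} = 5 f$
$D{\left(J \right)} = 7$ ($D{\left(J \right)} = \frac{6 J + J}{J} = \frac{7 J}{J} = 7$)
$- 2162 D{\left(N{\left(6 \right)} \right)} = \left(-2162\right) 7 = -15134$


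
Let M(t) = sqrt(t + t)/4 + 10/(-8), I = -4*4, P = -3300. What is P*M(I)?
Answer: 4125 - 3300*I*sqrt(2) ≈ 4125.0 - 4666.9*I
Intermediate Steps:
I = -16
M(t) = -5/4 + sqrt(2)*sqrt(t)/4 (M(t) = sqrt(2*t)*(1/4) + 10*(-1/8) = (sqrt(2)*sqrt(t))*(1/4) - 5/4 = sqrt(2)*sqrt(t)/4 - 5/4 = -5/4 + sqrt(2)*sqrt(t)/4)
P*M(I) = -3300*(-5/4 + sqrt(2)*sqrt(-16)/4) = -3300*(-5/4 + sqrt(2)*(4*I)/4) = -3300*(-5/4 + I*sqrt(2)) = 4125 - 3300*I*sqrt(2)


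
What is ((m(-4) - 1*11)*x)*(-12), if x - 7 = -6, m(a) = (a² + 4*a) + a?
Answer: 180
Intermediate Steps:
m(a) = a² + 5*a
x = 1 (x = 7 - 6 = 1)
((m(-4) - 1*11)*x)*(-12) = ((-4*(5 - 4) - 1*11)*1)*(-12) = ((-4*1 - 11)*1)*(-12) = ((-4 - 11)*1)*(-12) = -15*1*(-12) = -15*(-12) = 180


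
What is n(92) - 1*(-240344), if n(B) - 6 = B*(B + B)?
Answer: 257278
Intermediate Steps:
n(B) = 6 + 2*B**2 (n(B) = 6 + B*(B + B) = 6 + B*(2*B) = 6 + 2*B**2)
n(92) - 1*(-240344) = (6 + 2*92**2) - 1*(-240344) = (6 + 2*8464) + 240344 = (6 + 16928) + 240344 = 16934 + 240344 = 257278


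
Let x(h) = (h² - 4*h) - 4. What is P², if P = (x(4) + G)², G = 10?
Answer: 1296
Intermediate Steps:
x(h) = -4 + h² - 4*h
P = 36 (P = ((-4 + 4² - 4*4) + 10)² = ((-4 + 16 - 16) + 10)² = (-4 + 10)² = 6² = 36)
P² = 36² = 1296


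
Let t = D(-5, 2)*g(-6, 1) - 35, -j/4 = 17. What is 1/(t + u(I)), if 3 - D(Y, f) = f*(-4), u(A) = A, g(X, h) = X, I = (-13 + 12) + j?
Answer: -1/170 ≈ -0.0058824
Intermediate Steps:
j = -68 (j = -4*17 = -68)
I = -69 (I = (-13 + 12) - 68 = -1 - 68 = -69)
D(Y, f) = 3 + 4*f (D(Y, f) = 3 - f*(-4) = 3 - (-4)*f = 3 + 4*f)
t = -101 (t = (3 + 4*2)*(-6) - 35 = (3 + 8)*(-6) - 35 = 11*(-6) - 35 = -66 - 35 = -101)
1/(t + u(I)) = 1/(-101 - 69) = 1/(-170) = -1/170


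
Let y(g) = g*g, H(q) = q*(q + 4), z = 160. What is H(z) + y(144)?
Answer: 46976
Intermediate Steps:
H(q) = q*(4 + q)
y(g) = g**2
H(z) + y(144) = 160*(4 + 160) + 144**2 = 160*164 + 20736 = 26240 + 20736 = 46976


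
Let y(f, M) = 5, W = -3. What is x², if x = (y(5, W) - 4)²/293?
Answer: 1/85849 ≈ 1.1648e-5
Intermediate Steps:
x = 1/293 (x = (5 - 4)²/293 = 1²*(1/293) = 1*(1/293) = 1/293 ≈ 0.0034130)
x² = (1/293)² = 1/85849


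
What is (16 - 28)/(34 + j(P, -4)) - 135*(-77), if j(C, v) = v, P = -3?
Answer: 51973/5 ≈ 10395.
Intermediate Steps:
(16 - 28)/(34 + j(P, -4)) - 135*(-77) = (16 - 28)/(34 - 4) - 135*(-77) = -12/30 + 10395 = -12*1/30 + 10395 = -⅖ + 10395 = 51973/5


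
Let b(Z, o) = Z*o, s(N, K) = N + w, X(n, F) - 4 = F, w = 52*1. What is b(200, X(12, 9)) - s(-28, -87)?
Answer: 2576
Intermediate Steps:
w = 52
X(n, F) = 4 + F
s(N, K) = 52 + N (s(N, K) = N + 52 = 52 + N)
b(200, X(12, 9)) - s(-28, -87) = 200*(4 + 9) - (52 - 28) = 200*13 - 1*24 = 2600 - 24 = 2576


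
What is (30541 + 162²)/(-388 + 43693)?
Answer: 11357/8661 ≈ 1.3113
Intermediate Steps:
(30541 + 162²)/(-388 + 43693) = (30541 + 26244)/43305 = 56785*(1/43305) = 11357/8661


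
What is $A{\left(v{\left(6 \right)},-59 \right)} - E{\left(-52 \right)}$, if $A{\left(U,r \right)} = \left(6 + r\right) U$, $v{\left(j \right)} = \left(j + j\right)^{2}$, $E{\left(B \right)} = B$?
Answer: $-7580$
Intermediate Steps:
$v{\left(j \right)} = 4 j^{2}$ ($v{\left(j \right)} = \left(2 j\right)^{2} = 4 j^{2}$)
$A{\left(U,r \right)} = U \left(6 + r\right)$
$A{\left(v{\left(6 \right)},-59 \right)} - E{\left(-52 \right)} = 4 \cdot 6^{2} \left(6 - 59\right) - -52 = 4 \cdot 36 \left(-53\right) + 52 = 144 \left(-53\right) + 52 = -7632 + 52 = -7580$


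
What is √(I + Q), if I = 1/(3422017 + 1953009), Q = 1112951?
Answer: √32154161054937229902/5375026 ≈ 1055.0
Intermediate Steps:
I = 1/5375026 ≈ 1.8605e-7
√(I + Q) = √(1/5375026 + 1112951) = √(5982140561727/5375026) = √32154161054937229902/5375026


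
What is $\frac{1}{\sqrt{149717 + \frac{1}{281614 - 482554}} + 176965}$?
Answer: $\frac{35559347100}{6292729775417521} - \frac{2 \sqrt{1511276470435065}}{6292729775417521} \approx 5.6385 \cdot 10^{-6}$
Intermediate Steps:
$\frac{1}{\sqrt{149717 + \frac{1}{281614 - 482554}} + 176965} = \frac{1}{\sqrt{149717 + \frac{1}{-200940}} + 176965} = \frac{1}{\sqrt{149717 - \frac{1}{200940}} + 176965} = \frac{1}{\sqrt{\frac{30084133979}{200940}} + 176965} = \frac{1}{\frac{\sqrt{1511276470435065}}{100470} + 176965} = \frac{1}{176965 + \frac{\sqrt{1511276470435065}}{100470}}$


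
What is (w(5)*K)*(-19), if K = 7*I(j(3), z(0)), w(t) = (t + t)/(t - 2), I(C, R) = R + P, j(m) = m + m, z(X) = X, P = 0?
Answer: 0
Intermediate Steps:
j(m) = 2*m
I(C, R) = R (I(C, R) = R + 0 = R)
w(t) = 2*t/(-2 + t) (w(t) = (2*t)/(-2 + t) = 2*t/(-2 + t))
K = 0 (K = 7*0 = 0)
(w(5)*K)*(-19) = ((2*5/(-2 + 5))*0)*(-19) = ((2*5/3)*0)*(-19) = ((2*5*(1/3))*0)*(-19) = ((10/3)*0)*(-19) = 0*(-19) = 0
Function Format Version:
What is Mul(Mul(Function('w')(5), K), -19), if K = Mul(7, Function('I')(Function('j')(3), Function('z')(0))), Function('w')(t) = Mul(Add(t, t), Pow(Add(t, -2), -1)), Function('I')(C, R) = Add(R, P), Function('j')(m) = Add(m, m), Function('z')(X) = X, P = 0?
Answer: 0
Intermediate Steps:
Function('j')(m) = Mul(2, m)
Function('I')(C, R) = R (Function('I')(C, R) = Add(R, 0) = R)
Function('w')(t) = Mul(2, t, Pow(Add(-2, t), -1)) (Function('w')(t) = Mul(Mul(2, t), Pow(Add(-2, t), -1)) = Mul(2, t, Pow(Add(-2, t), -1)))
K = 0 (K = Mul(7, 0) = 0)
Mul(Mul(Function('w')(5), K), -19) = Mul(Mul(Mul(2, 5, Pow(Add(-2, 5), -1)), 0), -19) = Mul(Mul(Mul(2, 5, Pow(3, -1)), 0), -19) = Mul(Mul(Mul(2, 5, Rational(1, 3)), 0), -19) = Mul(Mul(Rational(10, 3), 0), -19) = Mul(0, -19) = 0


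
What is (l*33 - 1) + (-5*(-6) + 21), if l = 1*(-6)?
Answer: -148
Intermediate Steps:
l = -6
(l*33 - 1) + (-5*(-6) + 21) = (-6*33 - 1) + (-5*(-6) + 21) = (-198 - 1) + (30 + 21) = -199 + 51 = -148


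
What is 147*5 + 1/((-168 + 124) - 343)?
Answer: 284444/387 ≈ 735.00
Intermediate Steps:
147*5 + 1/((-168 + 124) - 343) = 735 + 1/(-44 - 343) = 735 + 1/(-387) = 735 - 1/387 = 284444/387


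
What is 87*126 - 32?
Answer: 10930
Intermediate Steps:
87*126 - 32 = 10962 - 32 = 10930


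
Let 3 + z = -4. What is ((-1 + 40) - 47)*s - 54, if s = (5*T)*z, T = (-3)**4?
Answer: 22626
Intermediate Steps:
z = -7 (z = -3 - 4 = -7)
T = 81
s = -2835 (s = (5*81)*(-7) = 405*(-7) = -2835)
((-1 + 40) - 47)*s - 54 = ((-1 + 40) - 47)*(-2835) - 54 = (39 - 47)*(-2835) - 54 = -8*(-2835) - 54 = 22680 - 54 = 22626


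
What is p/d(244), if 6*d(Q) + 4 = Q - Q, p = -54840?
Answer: 82260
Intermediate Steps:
d(Q) = -2/3 (d(Q) = -2/3 + (Q - Q)/6 = -2/3 + (1/6)*0 = -2/3 + 0 = -2/3)
p/d(244) = -54840/(-2/3) = -54840*(-3/2) = 82260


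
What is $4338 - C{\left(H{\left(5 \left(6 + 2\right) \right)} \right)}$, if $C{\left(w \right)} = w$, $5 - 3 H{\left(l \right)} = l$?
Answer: $\frac{13049}{3} \approx 4349.7$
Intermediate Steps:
$H{\left(l \right)} = \frac{5}{3} - \frac{l}{3}$
$4338 - C{\left(H{\left(5 \left(6 + 2\right) \right)} \right)} = 4338 - \left(\frac{5}{3} - \frac{5 \left(6 + 2\right)}{3}\right) = 4338 - \left(\frac{5}{3} - \frac{5 \cdot 8}{3}\right) = 4338 - \left(\frac{5}{3} - \frac{40}{3}\right) = 4338 - - \frac{35}{3} = 4338 + \frac{35}{3} = \frac{13049}{3}$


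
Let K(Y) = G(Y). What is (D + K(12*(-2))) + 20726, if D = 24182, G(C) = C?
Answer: 44884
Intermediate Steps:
K(Y) = Y
(D + K(12*(-2))) + 20726 = (24182 + 12*(-2)) + 20726 = (24182 - 24) + 20726 = 24158 + 20726 = 44884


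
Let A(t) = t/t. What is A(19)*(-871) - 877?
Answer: -1748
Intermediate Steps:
A(t) = 1
A(19)*(-871) - 877 = 1*(-871) - 877 = -871 - 877 = -1748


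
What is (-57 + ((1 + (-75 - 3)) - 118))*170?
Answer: -42840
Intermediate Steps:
(-57 + ((1 + (-75 - 3)) - 118))*170 = (-57 + ((1 - 78) - 118))*170 = (-57 + (-77 - 118))*170 = (-57 - 195)*170 = -252*170 = -42840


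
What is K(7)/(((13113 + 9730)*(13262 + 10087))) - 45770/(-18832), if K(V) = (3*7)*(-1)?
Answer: 4068657008153/1674043041704 ≈ 2.4304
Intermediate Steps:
K(V) = -21 (K(V) = 21*(-1) = -21)
K(7)/(((13113 + 9730)*(13262 + 10087))) - 45770/(-18832) = -21*1/((13113 + 9730)*(13262 + 10087)) - 45770/(-18832) = -21/(22843*23349) - 45770*(-1/18832) = -21/533361207 + 22885/9416 = -21*1/533361207 + 22885/9416 = -7/177787069 + 22885/9416 = 4068657008153/1674043041704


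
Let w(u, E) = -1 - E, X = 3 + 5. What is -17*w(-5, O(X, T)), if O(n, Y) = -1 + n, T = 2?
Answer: 136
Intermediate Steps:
X = 8
-17*w(-5, O(X, T)) = -17*(-1 - (-1 + 8)) = -17*(-1 - 1*7) = -17*(-1 - 7) = -17*(-8) = 136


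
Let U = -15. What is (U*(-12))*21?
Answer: 3780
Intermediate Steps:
(U*(-12))*21 = -15*(-12)*21 = 180*21 = 3780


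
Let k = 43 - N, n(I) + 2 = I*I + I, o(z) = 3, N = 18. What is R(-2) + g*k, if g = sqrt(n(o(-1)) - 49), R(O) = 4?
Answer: 4 + 25*I*sqrt(39) ≈ 4.0 + 156.13*I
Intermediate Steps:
n(I) = -2 + I + I**2 (n(I) = -2 + (I*I + I) = -2 + (I**2 + I) = -2 + (I + I**2) = -2 + I + I**2)
g = I*sqrt(39) (g = sqrt((-2 + 3 + 3**2) - 49) = sqrt((-2 + 3 + 9) - 49) = sqrt(10 - 49) = sqrt(-39) = I*sqrt(39) ≈ 6.245*I)
k = 25 (k = 43 - 1*18 = 43 - 18 = 25)
R(-2) + g*k = 4 + (I*sqrt(39))*25 = 4 + 25*I*sqrt(39)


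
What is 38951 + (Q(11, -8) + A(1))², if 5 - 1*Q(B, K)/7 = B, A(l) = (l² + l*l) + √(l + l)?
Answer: 40553 - 80*√2 ≈ 40440.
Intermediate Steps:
A(l) = 2*l² + √2*√l (A(l) = (l² + l²) + √(2*l) = 2*l² + √2*√l)
Q(B, K) = 35 - 7*B
38951 + (Q(11, -8) + A(1))² = 38951 + ((35 - 7*11) + (2*1² + √2*√1))² = 38951 + ((35 - 77) + (2*1 + √2*1))² = 38951 + (-42 + (2 + √2))² = 38951 + (-40 + √2)²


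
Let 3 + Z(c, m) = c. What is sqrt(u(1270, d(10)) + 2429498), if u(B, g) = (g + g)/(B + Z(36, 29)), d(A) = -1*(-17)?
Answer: 2*sqrt(1031205903546)/1303 ≈ 1558.7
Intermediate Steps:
Z(c, m) = -3 + c
d(A) = 17
u(B, g) = 2*g/(33 + B) (u(B, g) = (g + g)/(B + (-3 + 36)) = (2*g)/(B + 33) = (2*g)/(33 + B) = 2*g/(33 + B))
sqrt(u(1270, d(10)) + 2429498) = sqrt(2*17/(33 + 1270) + 2429498) = sqrt(2*17/1303 + 2429498) = sqrt(2*17*(1/1303) + 2429498) = sqrt(34/1303 + 2429498) = sqrt(3165635928/1303) = 2*sqrt(1031205903546)/1303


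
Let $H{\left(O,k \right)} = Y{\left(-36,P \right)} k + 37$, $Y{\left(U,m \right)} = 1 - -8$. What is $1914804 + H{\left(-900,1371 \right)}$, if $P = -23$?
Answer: $1927180$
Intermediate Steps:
$Y{\left(U,m \right)} = 9$ ($Y{\left(U,m \right)} = 1 + 8 = 9$)
$H{\left(O,k \right)} = 37 + 9 k$ ($H{\left(O,k \right)} = 9 k + 37 = 37 + 9 k$)
$1914804 + H{\left(-900,1371 \right)} = 1914804 + \left(37 + 9 \cdot 1371\right) = 1914804 + \left(37 + 12339\right) = 1914804 + 12376 = 1927180$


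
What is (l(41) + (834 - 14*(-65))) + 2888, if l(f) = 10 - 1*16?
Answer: 4626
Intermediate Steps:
l(f) = -6 (l(f) = 10 - 16 = -6)
(l(41) + (834 - 14*(-65))) + 2888 = (-6 + (834 - 14*(-65))) + 2888 = (-6 + (834 - 1*(-910))) + 2888 = (-6 + (834 + 910)) + 2888 = (-6 + 1744) + 2888 = 1738 + 2888 = 4626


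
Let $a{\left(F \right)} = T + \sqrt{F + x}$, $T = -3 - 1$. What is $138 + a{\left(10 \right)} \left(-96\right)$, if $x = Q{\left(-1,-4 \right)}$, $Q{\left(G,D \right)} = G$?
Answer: $234$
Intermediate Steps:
$x = -1$
$T = -4$
$a{\left(F \right)} = -4 + \sqrt{-1 + F}$ ($a{\left(F \right)} = -4 + \sqrt{F - 1} = -4 + \sqrt{-1 + F}$)
$138 + a{\left(10 \right)} \left(-96\right) = 138 + \left(-4 + \sqrt{-1 + 10}\right) \left(-96\right) = 138 + \left(-4 + \sqrt{9}\right) \left(-96\right) = 138 + \left(-4 + 3\right) \left(-96\right) = 138 - -96 = 138 + 96 = 234$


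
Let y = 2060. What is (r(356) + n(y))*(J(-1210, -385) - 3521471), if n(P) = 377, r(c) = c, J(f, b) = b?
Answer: -2581520448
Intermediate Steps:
(r(356) + n(y))*(J(-1210, -385) - 3521471) = (356 + 377)*(-385 - 3521471) = 733*(-3521856) = -2581520448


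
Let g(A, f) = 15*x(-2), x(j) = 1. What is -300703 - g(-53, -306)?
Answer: -300718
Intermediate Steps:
g(A, f) = 15 (g(A, f) = 15*1 = 15)
-300703 - g(-53, -306) = -300703 - 1*15 = -300703 - 15 = -300718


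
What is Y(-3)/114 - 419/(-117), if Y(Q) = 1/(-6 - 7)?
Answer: 15919/4446 ≈ 3.5805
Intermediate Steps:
Y(Q) = -1/13 (Y(Q) = 1/(-13) = -1/13)
Y(-3)/114 - 419/(-117) = -1/13/114 - 419/(-117) = -1/13*1/114 - 419*(-1/117) = -1/1482 + 419/117 = 15919/4446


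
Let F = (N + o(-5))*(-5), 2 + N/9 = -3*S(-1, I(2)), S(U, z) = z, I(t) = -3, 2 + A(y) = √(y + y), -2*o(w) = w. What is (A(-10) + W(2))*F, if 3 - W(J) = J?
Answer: 655/2 - 655*I*√5 ≈ 327.5 - 1464.6*I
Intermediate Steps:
o(w) = -w/2
A(y) = -2 + √2*√y (A(y) = -2 + √(y + y) = -2 + √(2*y) = -2 + √2*√y)
W(J) = 3 - J
N = 63 (N = -18 + 9*(-3*(-3)) = -18 + 9*9 = -18 + 81 = 63)
F = -655/2 (F = (63 - ½*(-5))*(-5) = (63 + 5/2)*(-5) = (131/2)*(-5) = -655/2 ≈ -327.50)
(A(-10) + W(2))*F = ((-2 + √2*√(-10)) + (3 - 1*2))*(-655/2) = ((-2 + √2*(I*√10)) + (3 - 2))*(-655/2) = ((-2 + 2*I*√5) + 1)*(-655/2) = (-1 + 2*I*√5)*(-655/2) = 655/2 - 655*I*√5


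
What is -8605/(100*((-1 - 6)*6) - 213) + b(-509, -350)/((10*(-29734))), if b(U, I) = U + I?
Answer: 2562401467/1312161420 ≈ 1.9528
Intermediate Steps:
b(U, I) = I + U
-8605/(100*((-1 - 6)*6) - 213) + b(-509, -350)/((10*(-29734))) = -8605/(100*((-1 - 6)*6) - 213) + (-350 - 509)/((10*(-29734))) = -8605/(100*(-7*6) - 213) - 859/(-297340) = -8605/(100*(-42) - 213) - 859*(-1/297340) = -8605/(-4200 - 213) + 859/297340 = -8605/(-4413) + 859/297340 = -8605*(-1/4413) + 859/297340 = 8605/4413 + 859/297340 = 2562401467/1312161420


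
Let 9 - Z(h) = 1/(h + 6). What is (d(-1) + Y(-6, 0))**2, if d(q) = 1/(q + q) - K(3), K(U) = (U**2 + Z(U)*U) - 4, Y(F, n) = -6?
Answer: 52441/36 ≈ 1456.7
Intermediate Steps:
Z(h) = 9 - 1/(6 + h) (Z(h) = 9 - 1/(h + 6) = 9 - 1/(6 + h))
K(U) = -4 + U**2 + U*(53 + 9*U)/(6 + U) (K(U) = (U**2 + ((53 + 9*U)/(6 + U))*U) - 4 = (U**2 + U*(53 + 9*U)/(6 + U)) - 4 = -4 + U**2 + U*(53 + 9*U)/(6 + U))
d(q) = -95/3 + 1/(2*q) (d(q) = 1/(q + q) - (-24 + 3**3 + 15*3**2 + 49*3)/(6 + 3) = 1/(2*q) - (-24 + 27 + 15*9 + 147)/9 = 1/(2*q) - (-24 + 27 + 135 + 147)/9 = 1/(2*q) - 285/9 = 1/(2*q) - 1*95/3 = 1/(2*q) - 95/3 = -95/3 + 1/(2*q))
(d(-1) + Y(-6, 0))**2 = ((1/6)*(3 - 190*(-1))/(-1) - 6)**2 = ((1/6)*(-1)*(3 + 190) - 6)**2 = ((1/6)*(-1)*193 - 6)**2 = (-193/6 - 6)**2 = (-229/6)**2 = 52441/36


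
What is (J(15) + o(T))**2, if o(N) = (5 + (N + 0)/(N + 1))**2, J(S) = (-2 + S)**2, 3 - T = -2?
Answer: 53421481/1296 ≈ 41220.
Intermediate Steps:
T = 5 (T = 3 - 1*(-2) = 3 + 2 = 5)
o(N) = (5 + N/(1 + N))**2
(J(15) + o(T))**2 = ((-2 + 15)**2 + (5 + 6*5)**2/(1 + 5)**2)**2 = (13**2 + (5 + 30)**2/6**2)**2 = (169 + (1/36)*35**2)**2 = (169 + (1/36)*1225)**2 = (169 + 1225/36)**2 = (7309/36)**2 = 53421481/1296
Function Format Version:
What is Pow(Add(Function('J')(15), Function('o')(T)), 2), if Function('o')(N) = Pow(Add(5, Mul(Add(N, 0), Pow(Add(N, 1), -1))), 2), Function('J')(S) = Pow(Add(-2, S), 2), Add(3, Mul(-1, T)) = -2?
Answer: Rational(53421481, 1296) ≈ 41220.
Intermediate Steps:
T = 5 (T = Add(3, Mul(-1, -2)) = Add(3, 2) = 5)
Function('o')(N) = Pow(Add(5, Mul(N, Pow(Add(1, N), -1))), 2)
Pow(Add(Function('J')(15), Function('o')(T)), 2) = Pow(Add(Pow(Add(-2, 15), 2), Mul(Pow(Add(1, 5), -2), Pow(Add(5, Mul(6, 5)), 2))), 2) = Pow(Add(Pow(13, 2), Mul(Pow(6, -2), Pow(Add(5, 30), 2))), 2) = Pow(Add(169, Mul(Rational(1, 36), Pow(35, 2))), 2) = Pow(Add(169, Mul(Rational(1, 36), 1225)), 2) = Pow(Add(169, Rational(1225, 36)), 2) = Pow(Rational(7309, 36), 2) = Rational(53421481, 1296)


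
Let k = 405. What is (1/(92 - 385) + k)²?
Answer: 14081144896/85849 ≈ 1.6402e+5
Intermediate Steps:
(1/(92 - 385) + k)² = (1/(92 - 385) + 405)² = (1/(-293) + 405)² = (-1/293 + 405)² = (118664/293)² = 14081144896/85849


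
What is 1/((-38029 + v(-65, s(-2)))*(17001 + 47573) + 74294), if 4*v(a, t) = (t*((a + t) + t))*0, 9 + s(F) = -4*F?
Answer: -1/2455610352 ≈ -4.0723e-10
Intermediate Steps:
s(F) = -9 - 4*F
v(a, t) = 0 (v(a, t) = ((t*((a + t) + t))*0)/4 = ((t*(a + 2*t))*0)/4 = (¼)*0 = 0)
1/((-38029 + v(-65, s(-2)))*(17001 + 47573) + 74294) = 1/((-38029 + 0)*(17001 + 47573) + 74294) = 1/(-38029*64574 + 74294) = 1/(-2455684646 + 74294) = 1/(-2455610352) = -1/2455610352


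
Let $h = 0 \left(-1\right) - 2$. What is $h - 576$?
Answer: $-578$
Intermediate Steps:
$h = -2$ ($h = 0 - 2 = -2$)
$h - 576 = -2 - 576 = -578$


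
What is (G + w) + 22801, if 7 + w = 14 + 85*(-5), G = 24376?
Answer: 46759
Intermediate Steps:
w = -418 (w = -7 + (14 + 85*(-5)) = -7 + (14 - 425) = -7 - 411 = -418)
(G + w) + 22801 = (24376 - 418) + 22801 = 23958 + 22801 = 46759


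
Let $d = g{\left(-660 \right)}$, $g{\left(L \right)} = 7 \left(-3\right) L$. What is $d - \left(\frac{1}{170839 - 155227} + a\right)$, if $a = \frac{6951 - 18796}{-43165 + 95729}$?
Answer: $\frac{1421763142507}{102578646} \approx 13860.0$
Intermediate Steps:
$a = - \frac{11845}{52564} \approx -0.22534$
$g{\left(L \right)} = - 21 L$
$d = 13860$ ($d = \left(-21\right) \left(-660\right) = 13860$)
$d - \left(\frac{1}{170839 - 155227} + a\right) = 13860 - \left(\frac{1}{170839 - 155227} - \frac{11845}{52564}\right) = 13860 - \left(\frac{1}{15612} - \frac{11845}{52564}\right) = 13860 - - \frac{23108947}{102578646} = 13860 + \frac{23108947}{102578646} = \frac{1421763142507}{102578646}$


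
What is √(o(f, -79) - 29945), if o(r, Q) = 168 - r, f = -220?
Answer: I*√29557 ≈ 171.92*I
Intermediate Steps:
√(o(f, -79) - 29945) = √((168 - 1*(-220)) - 29945) = √((168 + 220) - 29945) = √(388 - 29945) = √(-29557) = I*√29557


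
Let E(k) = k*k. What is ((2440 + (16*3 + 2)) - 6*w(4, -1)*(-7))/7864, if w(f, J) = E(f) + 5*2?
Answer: 1791/3932 ≈ 0.45549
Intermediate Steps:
E(k) = k²
w(f, J) = 10 + f² (w(f, J) = f² + 5*2 = f² + 10 = 10 + f²)
((2440 + (16*3 + 2)) - 6*w(4, -1)*(-7))/7864 = ((2440 + (16*3 + 2)) - 6*(10 + 4²)*(-7))/7864 = ((2440 + (48 + 2)) - 6*(10 + 16)*(-7))*(1/7864) = ((2440 + 50) - 6*26*(-7))*(1/7864) = (2490 - 156*(-7))*(1/7864) = (2490 + 1092)*(1/7864) = 3582*(1/7864) = 1791/3932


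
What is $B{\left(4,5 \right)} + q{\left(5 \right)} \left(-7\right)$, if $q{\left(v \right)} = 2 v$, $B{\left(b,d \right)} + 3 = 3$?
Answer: $-70$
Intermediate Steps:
$B{\left(b,d \right)} = 0$ ($B{\left(b,d \right)} = -3 + 3 = 0$)
$B{\left(4,5 \right)} + q{\left(5 \right)} \left(-7\right) = 0 + 2 \cdot 5 \left(-7\right) = 0 + 10 \left(-7\right) = 0 - 70 = -70$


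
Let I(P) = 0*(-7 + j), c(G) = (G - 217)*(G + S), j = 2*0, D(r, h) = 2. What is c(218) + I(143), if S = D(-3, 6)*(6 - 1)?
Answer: 228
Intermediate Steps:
S = 10 (S = 2*(6 - 1) = 2*5 = 10)
j = 0
c(G) = (-217 + G)*(10 + G) (c(G) = (G - 217)*(G + 10) = (-217 + G)*(10 + G))
I(P) = 0 (I(P) = 0*(-7 + 0) = 0*(-7) = 0)
c(218) + I(143) = (-2170 + 218² - 207*218) + 0 = (-2170 + 47524 - 45126) + 0 = 228 + 0 = 228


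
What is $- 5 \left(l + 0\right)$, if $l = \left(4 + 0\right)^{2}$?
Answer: $-80$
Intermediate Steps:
$l = 16$ ($l = 4^{2} = 16$)
$- 5 \left(l + 0\right) = - 5 \left(16 + 0\right) = \left(-5\right) 16 = -80$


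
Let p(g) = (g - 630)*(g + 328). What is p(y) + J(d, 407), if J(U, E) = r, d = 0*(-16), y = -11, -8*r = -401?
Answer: -1625175/8 ≈ -2.0315e+5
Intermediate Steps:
r = 401/8 (r = -1/8*(-401) = 401/8 ≈ 50.125)
d = 0
J(U, E) = 401/8
p(g) = (-630 + g)*(328 + g)
p(y) + J(d, 407) = (-206640 + (-11)**2 - 302*(-11)) + 401/8 = (-206640 + 121 + 3322) + 401/8 = -203197 + 401/8 = -1625175/8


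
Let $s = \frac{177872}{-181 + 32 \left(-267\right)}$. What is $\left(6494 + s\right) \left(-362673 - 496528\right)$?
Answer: $- \frac{48529629739878}{8725} \approx -5.5621 \cdot 10^{9}$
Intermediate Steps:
$s = - \frac{177872}{8725}$ ($s = \frac{177872}{-181 - 8544} = \frac{177872}{-8725} = 177872 \left(- \frac{1}{8725}\right) = - \frac{177872}{8725} \approx -20.386$)
$\left(6494 + s\right) \left(-362673 - 496528\right) = \left(6494 - \frac{177872}{8725}\right) \left(-362673 - 496528\right) = \frac{56482278}{8725} \left(-859201\right) = - \frac{48529629739878}{8725}$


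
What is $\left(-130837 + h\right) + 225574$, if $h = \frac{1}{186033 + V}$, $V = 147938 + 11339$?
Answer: $\frac{32713633471}{345310} \approx 94737.0$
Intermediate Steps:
$V = 159277$
$h = \frac{1}{345310}$ ($h = \frac{1}{186033 + 159277} = \frac{1}{345310} \approx 2.8959 \cdot 10^{-6}$)
$\left(-130837 + h\right) + 225574 = \left(-130837 + \frac{1}{345310}\right) + 225574 = - \frac{45179324469}{345310} + 225574 = \frac{32713633471}{345310}$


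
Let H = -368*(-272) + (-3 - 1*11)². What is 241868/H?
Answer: 60467/25073 ≈ 2.4116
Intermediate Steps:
H = 100292 (H = 100096 + (-3 - 11)² = 100096 + (-14)² = 100096 + 196 = 100292)
241868/H = 241868/100292 = 241868*(1/100292) = 60467/25073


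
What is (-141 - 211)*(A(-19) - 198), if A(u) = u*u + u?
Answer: -50688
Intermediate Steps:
A(u) = u + u² (A(u) = u² + u = u + u²)
(-141 - 211)*(A(-19) - 198) = (-141 - 211)*(-19*(1 - 19) - 198) = -352*(-19*(-18) - 198) = -352*(342 - 198) = -352*144 = -50688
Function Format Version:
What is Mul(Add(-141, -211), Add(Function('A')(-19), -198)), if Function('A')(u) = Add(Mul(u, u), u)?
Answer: -50688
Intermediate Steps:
Function('A')(u) = Add(u, Pow(u, 2)) (Function('A')(u) = Add(Pow(u, 2), u) = Add(u, Pow(u, 2)))
Mul(Add(-141, -211), Add(Function('A')(-19), -198)) = Mul(Add(-141, -211), Add(Mul(-19, Add(1, -19)), -198)) = Mul(-352, Add(Mul(-19, -18), -198)) = Mul(-352, Add(342, -198)) = Mul(-352, 144) = -50688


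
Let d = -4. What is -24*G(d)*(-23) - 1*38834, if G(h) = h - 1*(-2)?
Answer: -39938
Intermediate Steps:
G(h) = 2 + h (G(h) = h + 2 = 2 + h)
-24*G(d)*(-23) - 1*38834 = -24*(2 - 4)*(-23) - 1*38834 = -24*(-2)*(-23) - 38834 = 48*(-23) - 38834 = -1104 - 38834 = -39938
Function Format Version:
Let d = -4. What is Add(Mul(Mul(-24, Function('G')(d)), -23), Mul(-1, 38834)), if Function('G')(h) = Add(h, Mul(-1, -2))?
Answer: -39938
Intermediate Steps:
Function('G')(h) = Add(2, h) (Function('G')(h) = Add(h, 2) = Add(2, h))
Add(Mul(Mul(-24, Function('G')(d)), -23), Mul(-1, 38834)) = Add(Mul(Mul(-24, Add(2, -4)), -23), Mul(-1, 38834)) = Add(Mul(Mul(-24, -2), -23), -38834) = Add(Mul(48, -23), -38834) = Add(-1104, -38834) = -39938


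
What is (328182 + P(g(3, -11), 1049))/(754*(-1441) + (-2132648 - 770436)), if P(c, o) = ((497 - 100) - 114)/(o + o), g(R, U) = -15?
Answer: -688526119/8370176604 ≈ -0.082259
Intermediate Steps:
P(c, o) = 283/(2*o) (P(c, o) = (397 - 114)/((2*o)) = 283*(1/(2*o)) = 283/(2*o))
(328182 + P(g(3, -11), 1049))/(754*(-1441) + (-2132648 - 770436)) = (328182 + (283/2)/1049)/(754*(-1441) + (-2132648 - 770436)) = (328182 + (283/2)*(1/1049))/(-1086514 - 2903084) = (328182 + 283/2098)/(-3989598) = (688526119/2098)*(-1/3989598) = -688526119/8370176604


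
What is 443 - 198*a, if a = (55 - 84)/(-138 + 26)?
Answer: 21937/56 ≈ 391.73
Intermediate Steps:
a = 29/112 (a = -29/(-112) = -29*(-1/112) = 29/112 ≈ 0.25893)
443 - 198*a = 443 - 198*29/112 = 443 - 2871/56 = 21937/56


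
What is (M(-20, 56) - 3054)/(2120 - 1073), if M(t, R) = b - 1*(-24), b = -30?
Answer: -1020/349 ≈ -2.9226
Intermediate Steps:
M(t, R) = -6 (M(t, R) = -30 - 1*(-24) = -30 + 24 = -6)
(M(-20, 56) - 3054)/(2120 - 1073) = (-6 - 3054)/(2120 - 1073) = -3060/1047 = -3060*1/1047 = -1020/349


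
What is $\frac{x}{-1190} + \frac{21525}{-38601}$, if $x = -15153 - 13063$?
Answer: $\frac{177258511}{7655865} \approx 23.153$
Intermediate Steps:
$x = -28216$
$\frac{x}{-1190} + \frac{21525}{-38601} = - \frac{28216}{-1190} + \frac{21525}{-38601} = \left(-28216\right) \left(- \frac{1}{1190}\right) + 21525 \left(- \frac{1}{38601}\right) = \frac{14108}{595} - \frac{7175}{12867} = \frac{177258511}{7655865}$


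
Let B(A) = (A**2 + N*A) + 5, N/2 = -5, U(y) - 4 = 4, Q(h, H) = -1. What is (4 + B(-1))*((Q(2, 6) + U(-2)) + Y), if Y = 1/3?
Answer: 440/3 ≈ 146.67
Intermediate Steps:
U(y) = 8 (U(y) = 4 + 4 = 8)
Y = 1/3 (Y = 1*(1/3) = 1/3 ≈ 0.33333)
N = -10 (N = 2*(-5) = -10)
B(A) = 5 + A**2 - 10*A (B(A) = (A**2 - 10*A) + 5 = 5 + A**2 - 10*A)
(4 + B(-1))*((Q(2, 6) + U(-2)) + Y) = (4 + (5 + (-1)**2 - 10*(-1)))*((-1 + 8) + 1/3) = (4 + (5 + 1 + 10))*(7 + 1/3) = (4 + 16)*(22/3) = 20*(22/3) = 440/3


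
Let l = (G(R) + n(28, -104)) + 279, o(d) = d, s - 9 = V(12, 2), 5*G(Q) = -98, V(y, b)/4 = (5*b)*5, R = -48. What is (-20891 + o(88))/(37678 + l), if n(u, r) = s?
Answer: -104015/190732 ≈ -0.54535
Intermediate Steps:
V(y, b) = 100*b (V(y, b) = 4*((5*b)*5) = 4*(25*b) = 100*b)
G(Q) = -98/5 (G(Q) = (⅕)*(-98) = -98/5)
s = 209 (s = 9 + 100*2 = 9 + 200 = 209)
n(u, r) = 209
l = 2342/5 (l = (-98/5 + 209) + 279 = 947/5 + 279 = 2342/5 ≈ 468.40)
(-20891 + o(88))/(37678 + l) = (-20891 + 88)/(37678 + 2342/5) = -20803/190732/5 = -20803*5/190732 = -104015/190732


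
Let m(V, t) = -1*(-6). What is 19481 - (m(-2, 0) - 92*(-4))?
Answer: 19107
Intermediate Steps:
m(V, t) = 6
19481 - (m(-2, 0) - 92*(-4)) = 19481 - (6 - 92*(-4)) = 19481 - (6 + 368) = 19481 - 1*374 = 19481 - 374 = 19107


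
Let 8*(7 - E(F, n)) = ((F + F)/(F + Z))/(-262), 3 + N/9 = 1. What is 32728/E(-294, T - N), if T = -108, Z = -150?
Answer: 2538121856/542913 ≈ 4675.0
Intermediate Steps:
N = -18 (N = -27 + 9*1 = -27 + 9 = -18)
E(F, n) = 7 + F/(1048*(-150 + F)) (E(F, n) = 7 - (F + F)/(F - 150)/(8*(-262)) = 7 - (2*F)/(-150 + F)*(-1)/(8*262) = 7 - 2*F/(-150 + F)*(-1)/(8*262) = 7 - (-1)*F/(1048*(-150 + F)) = 7 + F/(1048*(-150 + F)))
32728/E(-294, T - N) = 32728/(((-1100400 + 7337*(-294))/(1048*(-150 - 294)))) = 32728/(((1/1048)*(-1100400 - 2157078)/(-444))) = 32728/(((1/1048)*(-1/444)*(-3257478))) = 32728/(542913/77552) = 32728*(77552/542913) = 2538121856/542913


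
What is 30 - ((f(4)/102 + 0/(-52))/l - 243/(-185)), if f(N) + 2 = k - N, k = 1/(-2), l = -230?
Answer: 49800407/1736040 ≈ 28.686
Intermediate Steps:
k = -1/2 ≈ -0.50000
f(N) = -5/2 - N (f(N) = -2 + (-1/2 - N) = -5/2 - N)
30 - ((f(4)/102 + 0/(-52))/l - 243/(-185)) = 30 - (((-5/2 - 1*4)/102 + 0/(-52))/(-230) - 243/(-185)) = 30 - (((-5/2 - 4)*(1/102) + 0*(-1/52))*(-1/230) - 243*(-1/185)) = 30 - ((-13/2*1/102 + 0)*(-1/230) + 243/185) = 30 - ((-13/204 + 0)*(-1/230) + 243/185) = 30 - (-13/204*(-1/230) + 243/185) = 30 - (13/46920 + 243/185) = 30 - 1*2280793/1736040 = 30 - 2280793/1736040 = 49800407/1736040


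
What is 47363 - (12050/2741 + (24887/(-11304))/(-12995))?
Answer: 19068492348587573/402640510680 ≈ 47359.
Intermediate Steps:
47363 - (12050/2741 + (24887/(-11304))/(-12995)) = 47363 - (12050*(1/2741) + (24887*(-1/11304))*(-1/12995)) = 47363 - (12050/2741 - 24887/11304*(-1/12995)) = 47363 - (12050/2741 + 24887/146895480) = 47363 - 1*1770158749267/402640510680 = 47363 - 1770158749267/402640510680 = 19068492348587573/402640510680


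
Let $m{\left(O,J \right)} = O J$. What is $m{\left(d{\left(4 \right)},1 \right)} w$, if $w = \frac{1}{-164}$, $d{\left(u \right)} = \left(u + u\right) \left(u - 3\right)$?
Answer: $- \frac{2}{41} \approx -0.048781$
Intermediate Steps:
$d{\left(u \right)} = 2 u \left(-3 + u\right)$
$m{\left(O,J \right)} = J O$
$w = - \frac{1}{164} \approx -0.0060976$
$m{\left(d{\left(4 \right)},1 \right)} w = 1 \cdot 2 \cdot 4 \left(-3 + 4\right) \left(- \frac{1}{164}\right) = 1 \cdot 2 \cdot 4 \cdot 1 \left(- \frac{1}{164}\right) = 1 \cdot 8 \left(- \frac{1}{164}\right) = 8 \left(- \frac{1}{164}\right) = - \frac{2}{41}$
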